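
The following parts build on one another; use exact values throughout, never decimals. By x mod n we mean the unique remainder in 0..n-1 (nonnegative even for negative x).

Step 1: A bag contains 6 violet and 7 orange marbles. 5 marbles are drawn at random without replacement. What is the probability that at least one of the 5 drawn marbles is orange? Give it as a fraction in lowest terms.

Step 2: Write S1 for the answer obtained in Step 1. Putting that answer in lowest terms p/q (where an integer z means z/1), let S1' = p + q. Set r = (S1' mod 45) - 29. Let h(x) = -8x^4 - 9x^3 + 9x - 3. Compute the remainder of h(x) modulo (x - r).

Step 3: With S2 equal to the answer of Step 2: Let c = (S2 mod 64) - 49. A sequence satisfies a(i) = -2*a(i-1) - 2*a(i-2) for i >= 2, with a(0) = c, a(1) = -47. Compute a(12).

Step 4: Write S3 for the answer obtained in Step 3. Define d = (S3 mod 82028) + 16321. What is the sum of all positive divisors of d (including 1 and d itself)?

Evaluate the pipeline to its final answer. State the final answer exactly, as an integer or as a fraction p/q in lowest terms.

22176

Step 1: total draws C(13,5) = 1287; complement C(6,5) = 6; favorable 1287 - 6 = 1281; P = 427/429; answer 427/429
Step 2: S1 = 427/429; threaded value p + q = 856; r = -28; remainder = value at the root: -8*(-28)^4 - 9*(-28)^3 + 9*(-28)^1 - 3 = (-4917248) + (197568) + (-252) + (-3) = -4719935; answer -4719935
Step 3: S2 = -4719935; c = -48; a(2) = -2*(-47) - 2*(-48) = 190; iterating: a(2)=190, a(3)=-286, a(4)=192, a(5)=188, a(6)=-760, a(7)=1144, a(8)=-768, a(9)=-752, a(10)=3040, a(11)=-4576, a(12)=3072; answer 3072
Step 4: S3 = 3072; d = 19393; 19393 = 11 * 41 * 43; sigma = (1 + 11) * (1 + 41) * (1 + 43) = 12 * 42 * 44 = 22176; answer 22176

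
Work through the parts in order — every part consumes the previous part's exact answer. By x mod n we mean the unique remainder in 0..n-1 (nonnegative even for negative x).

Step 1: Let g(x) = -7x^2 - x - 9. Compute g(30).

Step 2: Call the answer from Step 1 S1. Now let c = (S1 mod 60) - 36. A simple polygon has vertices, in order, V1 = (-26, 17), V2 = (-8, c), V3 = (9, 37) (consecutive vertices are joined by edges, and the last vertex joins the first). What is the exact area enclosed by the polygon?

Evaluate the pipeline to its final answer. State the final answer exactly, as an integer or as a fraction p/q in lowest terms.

740

Step 1: -7*(30)^2 - 1*(30)^1 - 9 = (-6300) + (-30) + (-9) = -6339; answer -6339
Step 2: S1 = -6339; c = -15; cross terms: (-26*-15 - -8*17)=526, (-8*37 - 9*-15)=-161, (9*17 - -26*37)=1115; twice the area = |1480| = 1480; area = 740; answer 740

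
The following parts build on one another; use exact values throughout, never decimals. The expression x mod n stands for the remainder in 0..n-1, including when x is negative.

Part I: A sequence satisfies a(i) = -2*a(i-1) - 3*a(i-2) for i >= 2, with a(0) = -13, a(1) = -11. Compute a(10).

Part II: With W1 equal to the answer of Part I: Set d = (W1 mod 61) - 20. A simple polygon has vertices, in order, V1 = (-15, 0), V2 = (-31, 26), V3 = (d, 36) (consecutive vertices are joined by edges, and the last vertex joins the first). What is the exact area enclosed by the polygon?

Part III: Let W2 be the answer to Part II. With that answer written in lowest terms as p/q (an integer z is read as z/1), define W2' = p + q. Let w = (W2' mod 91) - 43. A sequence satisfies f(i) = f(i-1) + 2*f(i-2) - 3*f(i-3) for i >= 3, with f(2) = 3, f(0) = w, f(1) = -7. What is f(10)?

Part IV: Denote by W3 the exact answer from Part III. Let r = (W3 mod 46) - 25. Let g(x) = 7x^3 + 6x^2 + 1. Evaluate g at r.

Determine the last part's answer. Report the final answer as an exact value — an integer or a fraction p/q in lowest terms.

Part I: a(2) = -2*(-11) - 3*(-13) = 61; iterating: a(2)=61, a(3)=-89, a(4)=-5, a(5)=277, a(6)=-539, a(7)=247, a(8)=1123, a(9)=-2987, a(10)=2605; answer 2605
Part II: W1 = 2605; d = 23; cross terms: (-15*26 - -31*0)=-390, (-31*36 - 23*26)=-1714, (23*0 - -15*36)=540; twice the area = |-1564| = 1564; area = 782; answer 782
Part III: W2 = 782; threaded value p + q = 783; w = 12; f(3) = 1*(3) + 2*(-7) - 3*(12) = -47; iterating: f(3)=-47, f(4)=-20, f(5)=-123, f(6)=-22, f(7)=-208, f(8)=117, f(9)=-233, f(10)=625; answer 625
Part IV: W3 = 625; r = 2; 7*(2)^3 + 6*(2)^2 + 1 = (56) + (24) + (1) = 81; answer 81

81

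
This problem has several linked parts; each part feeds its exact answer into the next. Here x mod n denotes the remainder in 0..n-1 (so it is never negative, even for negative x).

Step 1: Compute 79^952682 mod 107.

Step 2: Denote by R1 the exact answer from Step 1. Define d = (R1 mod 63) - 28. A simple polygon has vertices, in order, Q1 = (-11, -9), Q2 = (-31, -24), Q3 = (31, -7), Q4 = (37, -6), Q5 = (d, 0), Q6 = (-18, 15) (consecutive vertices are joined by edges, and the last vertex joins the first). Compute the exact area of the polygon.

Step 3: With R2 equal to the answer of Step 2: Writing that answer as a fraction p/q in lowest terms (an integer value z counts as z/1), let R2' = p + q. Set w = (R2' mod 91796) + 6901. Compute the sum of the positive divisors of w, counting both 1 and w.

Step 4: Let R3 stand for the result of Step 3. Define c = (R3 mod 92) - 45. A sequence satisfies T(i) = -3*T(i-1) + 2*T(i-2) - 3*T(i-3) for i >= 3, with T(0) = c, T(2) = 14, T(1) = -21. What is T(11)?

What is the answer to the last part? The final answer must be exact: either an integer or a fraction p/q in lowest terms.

-7436274

Step 1: squarings mod 107: 79^1=79, 79^2=35, 79^4=48, 79^8=57, 79^16=39, 79^32=23, 79^64=101, 79^128=36, 79^256=12, 79^512=37, 79^1024=85, 79^2048=56, 79^4096=33, 79^8192=19, 79^16384=40, 79^32768=102, 79^65536=25, 79^131072=90, 79^262144=75, 79^524288=61; 79^952682 = 79^2 * 79^8 * 79^32 * 79^64 * 79^256 * 79^2048 * 79^32768 * 79^131072 * 79^262144 * 79^524288 = 40 (mod 107); answer 40
Step 2: R1 = 40; d = 12; cross terms: (-11*-24 - -31*-9)=-15, (-31*-7 - 31*-24)=961, (31*-6 - 37*-7)=73, (37*0 - 12*-6)=72, (12*15 - -18*0)=180, (-18*-9 - -11*15)=327; twice the area = |1598| = 1598; area = 799; answer 799
Step 3: R2 = 799; threaded value p + q = 800; w = 7701; 7701 = 3 * 17 * 151; sigma = (1 + 3) * (1 + 17) * (1 + 151) = 4 * 18 * 152 = 10944; answer 10944
Step 4: R3 = 10944; c = 43; T(3) = -3*(14) + 2*(-21) - 3*(43) = -213; iterating: T(3)=-213, T(4)=730, T(5)=-2658, T(6)=10073, T(7)=-37725, T(8)=141295, T(9)=-529554, T(10)=1984427, T(11)=-7436274; answer -7436274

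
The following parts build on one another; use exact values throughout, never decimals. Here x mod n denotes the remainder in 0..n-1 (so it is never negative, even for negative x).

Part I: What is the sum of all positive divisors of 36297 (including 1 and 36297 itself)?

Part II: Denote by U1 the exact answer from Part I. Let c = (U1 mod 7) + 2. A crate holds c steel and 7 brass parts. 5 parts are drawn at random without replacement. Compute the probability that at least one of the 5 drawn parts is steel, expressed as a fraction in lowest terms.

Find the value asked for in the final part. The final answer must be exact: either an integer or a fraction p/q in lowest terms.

Part I: 36297 = 3^2 * 37 * 109; sigma = (1 + 3 + 9) * (1 + 37) * (1 + 109) = 13 * 38 * 110 = 54340; answer 54340
Part II: U1 = 54340; c = 8; total draws C(15,5) = 3003; complement C(7,5) = 21; favorable 3003 - 21 = 2982; P = 142/143; answer 142/143

142/143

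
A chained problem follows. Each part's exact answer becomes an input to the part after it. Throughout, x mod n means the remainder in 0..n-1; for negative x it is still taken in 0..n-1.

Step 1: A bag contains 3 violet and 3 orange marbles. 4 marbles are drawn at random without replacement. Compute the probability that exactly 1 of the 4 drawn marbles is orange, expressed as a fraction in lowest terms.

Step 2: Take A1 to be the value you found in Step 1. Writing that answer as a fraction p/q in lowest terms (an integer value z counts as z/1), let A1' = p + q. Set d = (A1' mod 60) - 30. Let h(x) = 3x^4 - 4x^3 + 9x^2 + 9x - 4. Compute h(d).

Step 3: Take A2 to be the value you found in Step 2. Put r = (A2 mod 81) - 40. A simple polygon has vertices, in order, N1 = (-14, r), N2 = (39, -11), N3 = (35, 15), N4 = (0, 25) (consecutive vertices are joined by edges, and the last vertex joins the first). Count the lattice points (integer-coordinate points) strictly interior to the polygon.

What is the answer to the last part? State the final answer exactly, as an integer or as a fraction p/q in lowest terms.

449

Step 1: total draws C(6,4) = 15; favorable C(3,1)*C(3,3) = 3; P = 1/5; answer 1/5
Step 2: A1 = 1/5; threaded value p + q = 6; d = -24; 3*(-24)^4 - 4*(-24)^3 + 9*(-24)^2 + 9*(-24)^1 - 4 = (995328) + (55296) + (5184) + (-216) + (-4) = 1055588; answer 1055588
Step 3: A2 = 1055588; r = 37; cross terms: (-14*-11 - 39*37)=-1289, (39*15 - 35*-11)=970, (35*25 - 0*15)=875, (0*37 - -14*25)=350; twice the area = |906| = 906; area = 453; boundary points = 1 + 2 + 5 + 2 = 10; strictly interior points = area - boundary/2 + 1 = 449; answer 449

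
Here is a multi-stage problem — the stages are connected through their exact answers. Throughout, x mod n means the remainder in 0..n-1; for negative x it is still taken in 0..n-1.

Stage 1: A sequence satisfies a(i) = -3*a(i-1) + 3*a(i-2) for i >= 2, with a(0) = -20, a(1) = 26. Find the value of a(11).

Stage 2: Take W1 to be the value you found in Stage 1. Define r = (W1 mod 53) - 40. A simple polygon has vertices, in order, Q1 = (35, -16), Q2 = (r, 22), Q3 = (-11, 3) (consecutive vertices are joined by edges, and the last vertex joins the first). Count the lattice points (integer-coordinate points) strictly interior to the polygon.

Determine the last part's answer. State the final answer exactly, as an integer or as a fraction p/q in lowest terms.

427

Stage 1: a(2) = -3*(26) + 3*(-20) = -138; iterating: a(2)=-138, a(3)=492, a(4)=-1890, a(5)=7146, a(6)=-27108, a(7)=102762, a(8)=-389610, a(9)=1477116, a(10)=-5600178, a(11)=21231882; answer 21231882
Stage 2: W1 = 21231882; r = -11; cross terms: (35*22 - -11*-16)=594, (-11*3 - -11*22)=209, (-11*-16 - 35*3)=71; twice the area = |874| = 874; area = 437; boundary points = 2 + 19 + 1 = 22; strictly interior points = area - boundary/2 + 1 = 427; answer 427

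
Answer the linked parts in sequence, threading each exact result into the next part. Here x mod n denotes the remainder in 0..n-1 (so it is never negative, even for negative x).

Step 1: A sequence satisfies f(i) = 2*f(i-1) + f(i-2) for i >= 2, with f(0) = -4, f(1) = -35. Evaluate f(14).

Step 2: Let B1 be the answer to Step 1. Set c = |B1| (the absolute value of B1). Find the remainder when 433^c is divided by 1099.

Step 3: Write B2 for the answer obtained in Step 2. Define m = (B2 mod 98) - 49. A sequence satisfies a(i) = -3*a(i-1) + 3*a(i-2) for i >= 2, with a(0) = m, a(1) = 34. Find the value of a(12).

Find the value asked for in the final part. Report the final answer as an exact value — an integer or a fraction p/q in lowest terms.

-74572326

Step 1: f(2) = 2*(-35) + 1*(-4) = -74; iterating: f(2)=-74, f(3)=-183, f(4)=-440, f(5)=-1063, f(6)=-2566, f(7)=-6195, f(8)=-14956, f(9)=-36107, f(10)=-87170, f(11)=-210447, f(12)=-508064, f(13)=-1226575, f(14)=-2961214; answer -2961214
Step 2: B1 = -2961214; c = 2961214; squarings mod 1099: 433^1=433, 433^2=659, 433^4=176, 433^8=204, 433^16=953, 433^32=435, 433^64=197, 433^128=344, 433^256=743, 433^512=351, 433^1024=113, 433^2048=680, 433^4096=820, 433^8192=911, 433^16384=176, 433^32768=204, 433^65536=953, 433^131072=435, 433^262144=197, 433^524288=344, 433^1048576=743, 433^2097152=351; 433^2961214 = 433^2 * 433^4 * 433^8 * 433^16 * 433^32 * 433^256 * 433^512 * 433^1024 * 433^2048 * 433^8192 * 433^65536 * 433^262144 * 433^524288 * 433^2097152 = 827 (mod 1099); answer 827
Step 3: B2 = 827; m = -6; a(2) = -3*(34) + 3*(-6) = -120; iterating: a(2)=-120, a(3)=462, a(4)=-1746, a(5)=6624, a(6)=-25110, a(7)=95202, a(8)=-360936, a(9)=1368414, a(10)=-5188050, a(11)=19669392, a(12)=-74572326; answer -74572326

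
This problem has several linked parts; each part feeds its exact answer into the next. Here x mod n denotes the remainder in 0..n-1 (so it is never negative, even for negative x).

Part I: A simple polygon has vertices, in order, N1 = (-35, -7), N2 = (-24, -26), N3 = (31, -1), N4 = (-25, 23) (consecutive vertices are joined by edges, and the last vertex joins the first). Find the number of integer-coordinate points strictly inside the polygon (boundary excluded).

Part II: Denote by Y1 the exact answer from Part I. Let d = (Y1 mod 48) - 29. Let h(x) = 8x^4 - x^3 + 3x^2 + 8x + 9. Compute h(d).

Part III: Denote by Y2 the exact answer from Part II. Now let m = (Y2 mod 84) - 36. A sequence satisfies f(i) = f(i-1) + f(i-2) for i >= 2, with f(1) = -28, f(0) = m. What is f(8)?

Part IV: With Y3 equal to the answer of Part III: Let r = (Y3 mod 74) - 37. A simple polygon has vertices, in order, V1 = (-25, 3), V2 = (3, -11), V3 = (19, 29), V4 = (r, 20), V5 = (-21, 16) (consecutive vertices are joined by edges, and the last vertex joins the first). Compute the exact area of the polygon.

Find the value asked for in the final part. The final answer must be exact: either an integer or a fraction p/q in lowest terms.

1959/2

Part I: cross terms: (-35*-26 - -24*-7)=742, (-24*-1 - 31*-26)=830, (31*23 - -25*-1)=688, (-25*-7 - -35*23)=980; twice the area = |3240| = 3240; area = 1620; boundary points = 1 + 5 + 8 + 10 = 24; strictly interior points = area - boundary/2 + 1 = 1609; answer 1609
Part II: Y1 = 1609; d = -4; 8*(-4)^4 - 1*(-4)^3 + 3*(-4)^2 + 8*(-4)^1 + 9 = (2048) + (64) + (48) + (-32) + (9) = 2137; answer 2137
Part III: Y2 = 2137; m = 1; f(2) = 1*(-28) + 1*(1) = -27; iterating: f(2)=-27, f(3)=-55, f(4)=-82, f(5)=-137, f(6)=-219, f(7)=-356, f(8)=-575; answer -575
Part IV: Y3 = -575; r = -20; cross terms: (-25*-11 - 3*3)=266, (3*29 - 19*-11)=296, (19*20 - -20*29)=960, (-20*16 - -21*20)=100, (-21*3 - -25*16)=337; twice the area = |1959| = 1959; area = 1959/2; answer 1959/2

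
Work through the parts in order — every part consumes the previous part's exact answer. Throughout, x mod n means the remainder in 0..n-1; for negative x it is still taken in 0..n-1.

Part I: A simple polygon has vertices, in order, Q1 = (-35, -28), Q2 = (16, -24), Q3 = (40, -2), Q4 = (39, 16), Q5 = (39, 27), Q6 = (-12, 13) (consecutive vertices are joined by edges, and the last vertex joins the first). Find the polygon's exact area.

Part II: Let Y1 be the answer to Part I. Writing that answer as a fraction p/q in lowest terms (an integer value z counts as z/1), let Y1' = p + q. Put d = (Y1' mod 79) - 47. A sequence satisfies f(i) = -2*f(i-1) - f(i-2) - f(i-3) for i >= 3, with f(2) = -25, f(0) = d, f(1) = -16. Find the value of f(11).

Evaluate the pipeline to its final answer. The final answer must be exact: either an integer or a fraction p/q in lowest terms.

7549

Part I: cross terms: (-35*-24 - 16*-28)=1288, (16*-2 - 40*-24)=928, (40*16 - 39*-2)=718, (39*27 - 39*16)=429, (39*13 - -12*27)=831, (-12*-28 - -35*13)=791; twice the area = |4985| = 4985; area = 4985/2; answer 4985/2
Part II: Y1 = 4985/2; threaded value p + q = 4987; d = -37; f(3) = -2*(-25) - 1*(-16) - 1*(-37) = 103; iterating: f(3)=103, f(4)=-165, f(5)=252, f(6)=-442, f(7)=797, f(8)=-1404, f(9)=2453, f(10)=-4299, f(11)=7549; answer 7549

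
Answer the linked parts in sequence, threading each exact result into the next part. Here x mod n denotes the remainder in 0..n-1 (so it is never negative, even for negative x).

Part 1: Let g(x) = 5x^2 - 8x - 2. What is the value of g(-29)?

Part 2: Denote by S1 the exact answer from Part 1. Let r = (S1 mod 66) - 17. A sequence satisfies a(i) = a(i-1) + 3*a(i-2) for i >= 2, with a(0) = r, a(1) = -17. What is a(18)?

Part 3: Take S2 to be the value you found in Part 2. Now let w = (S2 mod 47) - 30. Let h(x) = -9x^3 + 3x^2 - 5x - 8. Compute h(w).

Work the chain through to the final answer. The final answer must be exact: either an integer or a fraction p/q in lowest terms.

45161

Part 1: 5*(-29)^2 - 8*(-29)^1 - 2 = (4205) + (232) + (-2) = 4435; answer 4435
Part 2: S1 = 4435; r = -4; a(2) = 1*(-17) + 3*(-4) = -29; iterating: a(2)=-29, a(3)=-80, a(4)=-167, a(5)=-407, a(6)=-908, a(7)=-2129, a(8)=-4853, a(9)=-11240, a(10)=-25799, a(11)=-59519, a(12)=-136916, a(13)=-315473, a(14)=-726221, a(15)=-1672640, a(16)=-3851303, a(17)=-8869223, a(18)=-20423132; answer -20423132
Part 3: S2 = -20423132; w = -17; -9*(-17)^3 + 3*(-17)^2 - 5*(-17)^1 - 8 = (44217) + (867) + (85) + (-8) = 45161; answer 45161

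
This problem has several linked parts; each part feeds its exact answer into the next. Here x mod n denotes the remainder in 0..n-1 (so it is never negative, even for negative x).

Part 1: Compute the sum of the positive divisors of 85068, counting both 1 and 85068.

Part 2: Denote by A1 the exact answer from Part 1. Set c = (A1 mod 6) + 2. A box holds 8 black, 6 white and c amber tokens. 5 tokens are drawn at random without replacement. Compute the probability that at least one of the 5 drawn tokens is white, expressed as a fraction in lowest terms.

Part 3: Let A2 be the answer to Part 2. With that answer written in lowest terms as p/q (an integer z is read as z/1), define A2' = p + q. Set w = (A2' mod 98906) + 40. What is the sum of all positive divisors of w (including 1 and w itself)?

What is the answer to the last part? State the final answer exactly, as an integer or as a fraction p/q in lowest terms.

Part 1: 85068 = 2^2 * 3^2 * 17 * 139; sigma = (1 + 2 + 4) * (1 + 3 + 9) * (1 + 17) * (1 + 139) = 7 * 13 * 18 * 140 = 229320; answer 229320
Part 2: A1 = 229320; c = 2; total draws C(16,5) = 4368; complement C(10,5) = 252; favorable 4368 - 252 = 4116; P = 49/52; answer 49/52
Part 3: A2 = 49/52; threaded value p + q = 101; w = 141; 141 = 3 * 47; sigma = (1 + 3) * (1 + 47) = 4 * 48 = 192; answer 192

192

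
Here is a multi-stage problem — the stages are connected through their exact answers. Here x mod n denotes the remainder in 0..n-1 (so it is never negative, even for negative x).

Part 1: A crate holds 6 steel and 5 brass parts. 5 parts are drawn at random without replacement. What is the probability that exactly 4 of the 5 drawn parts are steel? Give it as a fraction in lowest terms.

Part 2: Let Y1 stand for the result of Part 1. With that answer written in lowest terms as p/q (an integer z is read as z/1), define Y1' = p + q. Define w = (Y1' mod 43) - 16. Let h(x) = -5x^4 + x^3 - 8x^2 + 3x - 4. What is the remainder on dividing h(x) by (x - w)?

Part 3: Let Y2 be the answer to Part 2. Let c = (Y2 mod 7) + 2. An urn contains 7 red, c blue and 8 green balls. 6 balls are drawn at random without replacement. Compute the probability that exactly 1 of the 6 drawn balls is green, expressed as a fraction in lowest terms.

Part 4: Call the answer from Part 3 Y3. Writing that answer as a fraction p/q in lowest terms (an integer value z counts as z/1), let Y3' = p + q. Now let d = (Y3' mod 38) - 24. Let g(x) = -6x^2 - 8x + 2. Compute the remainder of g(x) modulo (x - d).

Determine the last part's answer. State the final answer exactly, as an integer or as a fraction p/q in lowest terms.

Part 1: total draws C(11,5) = 462; favorable C(6,4)*C(5,1) = 75; P = 25/154; answer 25/154
Part 2: Y1 = 25/154; threaded value p + q = 179; w = -9; remainder = value at the root: -5*(-9)^4 + 1*(-9)^3 - 8*(-9)^2 + 3*(-9)^1 - 4 = (-32805) + (-729) + (-648) + (-27) + (-4) = -34213; answer -34213
Part 3: Y2 = -34213; c = 5; total draws C(20,6) = 38760; favorable C(8,1)*C(12,5) = 6336; P = 264/1615; answer 264/1615
Part 4: Y3 = 264/1615; threaded value p + q = 1879; d = -7; remainder = value at the root: -6*(-7)^2 - 8*(-7)^1 + 2 = (-294) + (56) + (2) = -236; answer -236

-236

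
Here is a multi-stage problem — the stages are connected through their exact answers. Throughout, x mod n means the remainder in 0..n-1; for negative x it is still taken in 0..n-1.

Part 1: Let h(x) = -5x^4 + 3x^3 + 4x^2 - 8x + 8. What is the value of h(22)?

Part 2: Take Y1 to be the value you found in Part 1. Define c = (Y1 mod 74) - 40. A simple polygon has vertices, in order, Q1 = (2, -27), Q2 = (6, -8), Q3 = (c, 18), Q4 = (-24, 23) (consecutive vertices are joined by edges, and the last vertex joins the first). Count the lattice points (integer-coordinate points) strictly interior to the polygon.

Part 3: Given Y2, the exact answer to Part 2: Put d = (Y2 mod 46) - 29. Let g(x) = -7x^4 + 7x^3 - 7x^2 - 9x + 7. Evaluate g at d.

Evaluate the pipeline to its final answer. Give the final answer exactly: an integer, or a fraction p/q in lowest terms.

Part 1: -5*(22)^4 + 3*(22)^3 + 4*(22)^2 - 8*(22)^1 + 8 = (-1171280) + (31944) + (1936) + (-176) + (8) = -1137568; answer -1137568
Part 2: Y1 = -1137568; c = -6; cross terms: (2*-8 - 6*-27)=146, (6*18 - -6*-8)=60, (-6*23 - -24*18)=294, (-24*-27 - 2*23)=602; twice the area = |1102| = 1102; area = 551; boundary points = 1 + 2 + 1 + 2 = 6; strictly interior points = area - boundary/2 + 1 = 549; answer 549
Part 3: Y2 = 549; d = 14; -7*(14)^4 + 7*(14)^3 - 7*(14)^2 - 9*(14)^1 + 7 = (-268912) + (19208) + (-1372) + (-126) + (7) = -251195; answer -251195

-251195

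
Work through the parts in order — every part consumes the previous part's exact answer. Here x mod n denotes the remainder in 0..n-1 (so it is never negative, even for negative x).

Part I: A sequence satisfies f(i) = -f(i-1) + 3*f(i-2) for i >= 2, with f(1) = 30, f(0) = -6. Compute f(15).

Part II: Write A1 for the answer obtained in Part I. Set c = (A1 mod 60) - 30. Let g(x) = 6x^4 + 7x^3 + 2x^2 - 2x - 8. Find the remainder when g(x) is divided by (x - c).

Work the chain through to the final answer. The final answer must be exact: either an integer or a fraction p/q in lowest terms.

Part I: f(2) = -1*(30) + 3*(-6) = -48; iterating: f(2)=-48, f(3)=138, f(4)=-282, f(5)=696, f(6)=-1542, f(7)=3630, f(8)=-8256, f(9)=19146, f(10)=-43914, f(11)=101352, f(12)=-233094, f(13)=537150, f(14)=-1236432, f(15)=2847882; answer 2847882
Part II: A1 = 2847882; c = 12; remainder = value at the root: 6*(12)^4 + 7*(12)^3 + 2*(12)^2 - 2*(12)^1 - 8 = (124416) + (12096) + (288) + (-24) + (-8) = 136768; answer 136768

136768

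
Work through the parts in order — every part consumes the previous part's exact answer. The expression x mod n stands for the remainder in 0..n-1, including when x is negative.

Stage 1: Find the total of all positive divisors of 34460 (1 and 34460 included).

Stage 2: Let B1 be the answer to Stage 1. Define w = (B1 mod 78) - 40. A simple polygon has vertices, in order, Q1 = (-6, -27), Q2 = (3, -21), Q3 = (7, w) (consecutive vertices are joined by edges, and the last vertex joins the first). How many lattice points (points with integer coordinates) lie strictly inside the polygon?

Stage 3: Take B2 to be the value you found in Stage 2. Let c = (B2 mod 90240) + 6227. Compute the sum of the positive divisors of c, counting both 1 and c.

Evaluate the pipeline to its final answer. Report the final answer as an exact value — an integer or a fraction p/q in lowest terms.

10920

Stage 1: 34460 = 2^2 * 5 * 1723; sigma = (1 + 2 + 4) * (1 + 5) * (1 + 1723) = 7 * 6 * 1724 = 72408; answer 72408
Stage 2: B1 = 72408; w = -16; cross terms: (-6*-21 - 3*-27)=207, (3*-16 - 7*-21)=99, (7*-27 - -6*-16)=-285; twice the area = |21| = 21; area = 21/2; boundary points = 3 + 1 + 1 = 5; strictly interior points = area - boundary/2 + 1 = 9; answer 9
Stage 3: B2 = 9; c = 6236; 6236 = 2^2 * 1559; sigma = (1 + 2 + 4) * (1 + 1559) = 7 * 1560 = 10920; answer 10920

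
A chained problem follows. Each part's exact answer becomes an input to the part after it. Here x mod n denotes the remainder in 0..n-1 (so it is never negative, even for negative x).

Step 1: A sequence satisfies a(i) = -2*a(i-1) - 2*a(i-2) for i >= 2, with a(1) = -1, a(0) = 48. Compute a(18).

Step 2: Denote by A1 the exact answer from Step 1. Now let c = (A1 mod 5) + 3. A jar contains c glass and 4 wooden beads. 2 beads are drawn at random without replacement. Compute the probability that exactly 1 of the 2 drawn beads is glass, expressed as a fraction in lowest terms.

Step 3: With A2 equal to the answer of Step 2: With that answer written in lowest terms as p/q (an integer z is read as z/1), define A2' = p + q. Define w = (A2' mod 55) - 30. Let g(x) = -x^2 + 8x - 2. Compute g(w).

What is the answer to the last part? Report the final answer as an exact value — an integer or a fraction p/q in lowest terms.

-515

Step 1: a(2) = -2*(-1) - 2*(48) = -94; iterating: a(2)=-94, a(3)=190, a(4)=-192, a(5)=4, a(6)=376, a(7)=-760, a(8)=768, a(9)=-16, a(10)=-1504, a(11)=3040, a(12)=-3072, a(13)=64, a(14)=6016, a(15)=-12160, a(16)=12288, a(17)=-256, a(18)=-24064; answer -24064
Step 2: A1 = -24064; c = 4; total draws C(8,2) = 28; favorable C(4,1)*C(4,1) = 16; P = 4/7; answer 4/7
Step 3: A2 = 4/7; threaded value p + q = 11; w = -19; -1*(-19)^2 + 8*(-19)^1 - 2 = (-361) + (-152) + (-2) = -515; answer -515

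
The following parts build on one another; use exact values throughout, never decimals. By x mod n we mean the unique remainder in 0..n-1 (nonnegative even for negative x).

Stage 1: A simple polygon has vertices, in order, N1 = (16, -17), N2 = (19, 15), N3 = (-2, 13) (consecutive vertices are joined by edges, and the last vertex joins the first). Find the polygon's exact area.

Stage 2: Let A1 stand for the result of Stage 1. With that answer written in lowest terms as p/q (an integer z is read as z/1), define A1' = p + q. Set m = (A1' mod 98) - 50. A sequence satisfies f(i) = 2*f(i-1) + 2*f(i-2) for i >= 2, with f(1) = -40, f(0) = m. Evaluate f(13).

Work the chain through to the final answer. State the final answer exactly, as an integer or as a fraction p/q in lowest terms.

-6453760

Stage 1: cross terms: (16*15 - 19*-17)=563, (19*13 - -2*15)=277, (-2*-17 - 16*13)=-174; twice the area = |666| = 666; area = 333; answer 333
Stage 2: A1 = 333; threaded value p + q = 334; m = -10; f(2) = 2*(-40) + 2*(-10) = -100; iterating: f(2)=-100, f(3)=-280, f(4)=-760, f(5)=-2080, f(6)=-5680, f(7)=-15520, f(8)=-42400, f(9)=-115840, f(10)=-316480, f(11)=-864640, f(12)=-2362240, f(13)=-6453760; answer -6453760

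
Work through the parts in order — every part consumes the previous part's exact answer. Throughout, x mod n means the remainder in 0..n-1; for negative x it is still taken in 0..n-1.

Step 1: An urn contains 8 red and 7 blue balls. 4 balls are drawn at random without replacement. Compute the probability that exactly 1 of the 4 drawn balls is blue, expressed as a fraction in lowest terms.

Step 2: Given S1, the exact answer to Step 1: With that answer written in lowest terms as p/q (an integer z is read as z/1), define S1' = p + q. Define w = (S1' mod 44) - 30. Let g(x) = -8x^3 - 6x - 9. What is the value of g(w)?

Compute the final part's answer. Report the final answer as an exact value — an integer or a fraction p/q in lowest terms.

Step 1: total draws C(15,4) = 1365; favorable C(7,1)*C(8,3) = 392; P = 56/195; answer 56/195
Step 2: S1 = 56/195; threaded value p + q = 251; w = 1; -8*(1)^3 - 6*(1)^1 - 9 = (-8) + (-6) + (-9) = -23; answer -23

-23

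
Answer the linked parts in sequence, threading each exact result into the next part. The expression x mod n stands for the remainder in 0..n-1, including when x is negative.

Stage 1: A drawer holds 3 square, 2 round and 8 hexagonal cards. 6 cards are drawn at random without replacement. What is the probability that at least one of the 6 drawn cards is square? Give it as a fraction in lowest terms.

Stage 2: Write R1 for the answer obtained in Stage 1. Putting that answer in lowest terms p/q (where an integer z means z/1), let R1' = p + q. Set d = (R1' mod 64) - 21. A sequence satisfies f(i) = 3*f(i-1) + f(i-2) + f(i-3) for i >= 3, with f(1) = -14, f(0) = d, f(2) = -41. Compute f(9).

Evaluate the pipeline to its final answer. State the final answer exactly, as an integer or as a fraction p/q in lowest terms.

-201138

Stage 1: total draws C(13,6) = 1716; complement C(10,6) = 210; favorable 1716 - 210 = 1506; P = 251/286; answer 251/286
Stage 2: R1 = 251/286; threaded value p + q = 537; d = 4; f(3) = 3*(-41) + 1*(-14) + 1*(4) = -133; iterating: f(3)=-133, f(4)=-454, f(5)=-1536, f(6)=-5195, f(7)=-17575, f(8)=-59456, f(9)=-201138; answer -201138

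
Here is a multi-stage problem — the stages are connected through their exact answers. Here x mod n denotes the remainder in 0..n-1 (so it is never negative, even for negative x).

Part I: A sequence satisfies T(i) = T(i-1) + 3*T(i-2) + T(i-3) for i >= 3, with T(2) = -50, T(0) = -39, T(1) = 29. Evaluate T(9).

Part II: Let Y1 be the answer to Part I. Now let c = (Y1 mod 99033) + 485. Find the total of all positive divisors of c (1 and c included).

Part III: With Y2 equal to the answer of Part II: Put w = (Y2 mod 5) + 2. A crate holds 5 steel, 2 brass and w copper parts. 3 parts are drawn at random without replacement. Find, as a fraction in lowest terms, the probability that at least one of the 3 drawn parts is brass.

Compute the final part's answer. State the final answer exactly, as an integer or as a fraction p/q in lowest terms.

Part I: T(3) = 1*(-50) + 3*(29) + 1*(-39) = -2; iterating: T(3)=-2, T(4)=-123, T(5)=-179, T(6)=-550, T(7)=-1210, T(8)=-3039, T(9)=-7219; answer -7219
Part II: Y1 = -7219; c = 92299; 92299 = 23 * 4013; sigma = (1 + 23) * (1 + 4013) = 24 * 4014 = 96336; answer 96336
Part III: Y2 = 96336; w = 3; total draws C(10,3) = 120; complement C(8,3) = 56; favorable 120 - 56 = 64; P = 8/15; answer 8/15

8/15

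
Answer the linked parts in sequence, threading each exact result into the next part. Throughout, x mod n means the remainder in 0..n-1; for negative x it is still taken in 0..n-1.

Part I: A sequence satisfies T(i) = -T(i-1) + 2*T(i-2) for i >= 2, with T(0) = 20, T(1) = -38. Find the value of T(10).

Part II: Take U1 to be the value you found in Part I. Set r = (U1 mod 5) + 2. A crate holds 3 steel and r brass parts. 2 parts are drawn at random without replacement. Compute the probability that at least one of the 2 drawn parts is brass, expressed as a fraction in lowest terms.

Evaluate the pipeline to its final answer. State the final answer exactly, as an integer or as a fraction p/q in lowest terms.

Part I: T(2) = -1*(-38) + 2*(20) = 78; iterating: T(2)=78, T(3)=-154, T(4)=310, T(5)=-618, T(6)=1238, T(7)=-2474, T(8)=4950, T(9)=-9898, T(10)=19798; answer 19798
Part II: U1 = 19798; r = 5; total draws C(8,2) = 28; complement C(3,2) = 3; favorable 28 - 3 = 25; P = 25/28; answer 25/28

25/28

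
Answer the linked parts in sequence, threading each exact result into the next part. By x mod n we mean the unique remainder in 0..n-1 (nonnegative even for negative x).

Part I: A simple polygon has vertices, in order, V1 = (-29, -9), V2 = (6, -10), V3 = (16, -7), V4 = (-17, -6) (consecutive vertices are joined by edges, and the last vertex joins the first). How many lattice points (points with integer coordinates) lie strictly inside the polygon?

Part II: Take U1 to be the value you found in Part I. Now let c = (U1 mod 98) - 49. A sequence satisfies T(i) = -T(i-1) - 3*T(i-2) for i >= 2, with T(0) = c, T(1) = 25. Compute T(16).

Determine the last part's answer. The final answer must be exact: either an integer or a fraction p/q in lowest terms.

Part I: cross terms: (-29*-10 - 6*-9)=344, (6*-7 - 16*-10)=118, (16*-6 - -17*-7)=-215, (-17*-9 - -29*-6)=-21; twice the area = |226| = 226; area = 113; boundary points = 1 + 1 + 1 + 3 = 6; strictly interior points = area - boundary/2 + 1 = 111; answer 111
Part II: U1 = 111; c = -36; T(2) = -1*(25) - 3*(-36) = 83; iterating: T(2)=83, T(3)=-158, T(4)=-91, T(5)=565, T(6)=-292, T(7)=-1403, T(8)=2279, T(9)=1930, T(10)=-8767, T(11)=2977, T(12)=23324, T(13)=-32255, T(14)=-37717, T(15)=134482, T(16)=-21331; answer -21331

-21331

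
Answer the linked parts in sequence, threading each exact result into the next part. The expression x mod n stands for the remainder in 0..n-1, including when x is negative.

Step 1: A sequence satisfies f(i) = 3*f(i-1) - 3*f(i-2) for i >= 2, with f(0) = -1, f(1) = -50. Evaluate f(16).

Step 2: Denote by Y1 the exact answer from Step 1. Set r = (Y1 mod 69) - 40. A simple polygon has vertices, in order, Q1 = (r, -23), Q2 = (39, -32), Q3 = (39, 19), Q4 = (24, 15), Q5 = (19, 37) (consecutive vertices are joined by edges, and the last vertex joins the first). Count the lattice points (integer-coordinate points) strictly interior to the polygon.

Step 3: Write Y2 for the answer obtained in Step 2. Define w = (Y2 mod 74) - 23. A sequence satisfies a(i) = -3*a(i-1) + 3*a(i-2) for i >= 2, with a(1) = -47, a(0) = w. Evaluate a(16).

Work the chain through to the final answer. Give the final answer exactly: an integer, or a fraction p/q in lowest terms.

Step 1: f(2) = 3*(-50) - 3*(-1) = -147; iterating: f(2)=-147, f(3)=-291, f(4)=-432, f(5)=-423, f(6)=27, f(7)=1350, f(8)=3969, f(9)=7857, f(10)=11664, f(11)=11421, f(12)=-729, f(13)=-36450, f(14)=-107163, f(15)=-212139, f(16)=-314928; answer -314928
Step 2: Y1 = -314928; r = 17; cross terms: (17*-32 - 39*-23)=353, (39*19 - 39*-32)=1989, (39*15 - 24*19)=129, (24*37 - 19*15)=603, (19*-23 - 17*37)=-1066; twice the area = |2008| = 2008; area = 1004; boundary points = 1 + 51 + 1 + 1 + 2 = 56; strictly interior points = area - boundary/2 + 1 = 977; answer 977
Step 3: Y2 = 977; w = -8; a(2) = -3*(-47) + 3*(-8) = 117; iterating: a(2)=117, a(3)=-492, a(4)=1827, a(5)=-6957, a(6)=26352, a(7)=-99927, a(8)=378837, a(9)=-1436292, a(10)=5445387, a(11)=-20645037, a(12)=78271272, a(13)=-296748927, a(14)=1125060597, a(15)=-4265428572, a(16)=16171467507; answer 16171467507

16171467507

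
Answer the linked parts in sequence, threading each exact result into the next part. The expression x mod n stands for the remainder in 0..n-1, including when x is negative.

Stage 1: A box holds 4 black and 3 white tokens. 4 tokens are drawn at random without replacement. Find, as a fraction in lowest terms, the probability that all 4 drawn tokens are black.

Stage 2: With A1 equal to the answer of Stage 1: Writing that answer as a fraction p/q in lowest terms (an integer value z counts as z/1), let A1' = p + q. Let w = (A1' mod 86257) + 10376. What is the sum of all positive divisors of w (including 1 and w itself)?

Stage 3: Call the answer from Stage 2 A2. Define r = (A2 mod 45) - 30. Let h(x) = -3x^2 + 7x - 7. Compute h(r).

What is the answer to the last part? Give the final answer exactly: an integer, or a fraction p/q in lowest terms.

-787

Stage 1: total draws C(7,4) = 35; favorable C(4,4) = 1; P = 1/35; answer 1/35
Stage 2: A1 = 1/35; threaded value p + q = 36; w = 10412; 10412 = 2^2 * 19 * 137; sigma = (1 + 2 + 4) * (1 + 19) * (1 + 137) = 7 * 20 * 138 = 19320; answer 19320
Stage 3: A2 = 19320; r = -15; -3*(-15)^2 + 7*(-15)^1 - 7 = (-675) + (-105) + (-7) = -787; answer -787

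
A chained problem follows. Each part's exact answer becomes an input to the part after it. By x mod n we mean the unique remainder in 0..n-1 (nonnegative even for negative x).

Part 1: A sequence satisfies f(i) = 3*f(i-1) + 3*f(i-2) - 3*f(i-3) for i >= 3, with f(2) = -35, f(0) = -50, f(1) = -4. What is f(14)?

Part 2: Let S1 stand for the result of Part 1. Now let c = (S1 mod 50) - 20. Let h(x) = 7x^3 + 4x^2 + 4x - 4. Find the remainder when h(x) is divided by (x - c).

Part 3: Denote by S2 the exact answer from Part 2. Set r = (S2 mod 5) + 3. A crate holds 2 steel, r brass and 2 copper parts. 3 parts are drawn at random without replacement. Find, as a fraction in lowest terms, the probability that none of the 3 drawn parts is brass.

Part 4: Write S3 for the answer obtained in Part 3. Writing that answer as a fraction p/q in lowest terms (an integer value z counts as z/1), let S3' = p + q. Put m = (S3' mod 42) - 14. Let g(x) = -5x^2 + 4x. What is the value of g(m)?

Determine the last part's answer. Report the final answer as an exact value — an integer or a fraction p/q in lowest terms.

-897

Part 1: f(3) = 3*(-35) + 3*(-4) - 3*(-50) = 33; iterating: f(3)=33, f(4)=6, f(5)=222, f(6)=585, f(7)=2403, f(8)=8298, f(9)=30348, f(10)=108729, f(11)=392337, f(12)=1412154, f(13)=5087286, f(14)=18321309; answer 18321309
Part 2: S1 = 18321309; c = -11; remainder = value at the root: 7*(-11)^3 + 4*(-11)^2 + 4*(-11)^1 - 4 = (-9317) + (484) + (-44) + (-4) = -8881; answer -8881
Part 3: S2 = -8881; r = 7; total draws C(11,3) = 165; favorable C(4,3) = 4; P = 4/165; answer 4/165
Part 4: S3 = 4/165; threaded value p + q = 169; m = -13; -5*(-13)^2 + 4*(-13)^1 = (-845) + (-52) = -897; answer -897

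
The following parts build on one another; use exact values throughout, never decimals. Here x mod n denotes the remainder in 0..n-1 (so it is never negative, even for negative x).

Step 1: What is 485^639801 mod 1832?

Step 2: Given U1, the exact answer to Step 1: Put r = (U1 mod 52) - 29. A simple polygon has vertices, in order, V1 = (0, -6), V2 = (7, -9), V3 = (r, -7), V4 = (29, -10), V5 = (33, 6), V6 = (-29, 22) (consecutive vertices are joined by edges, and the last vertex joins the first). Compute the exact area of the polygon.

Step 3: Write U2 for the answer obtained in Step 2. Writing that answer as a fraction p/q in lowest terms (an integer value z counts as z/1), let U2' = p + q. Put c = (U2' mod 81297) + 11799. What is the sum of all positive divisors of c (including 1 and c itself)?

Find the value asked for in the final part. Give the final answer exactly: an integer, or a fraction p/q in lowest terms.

13848

Step 1: squarings mod 1832: 485^1=485, 485^2=729, 485^4=161, 485^8=273, 485^16=1249, 485^32=969, 485^64=977, 485^128=57, 485^256=1417, 485^512=17, 485^1024=289, 485^2048=1081, 485^4096=1577, 485^8192=905, 485^16384=121, 485^32768=1817, 485^65536=225, 485^131072=1161, 485^262144=1401, 485^524288=729; 485^639801 = 485^1 * 485^8 * 485^16 * 485^32 * 485^256 * 485^512 * 485^16384 * 485^32768 * 485^65536 * 485^524288 = 973 (mod 1832); answer 973
Step 2: U1 = 973; r = 8; cross terms: (0*-9 - 7*-6)=42, (7*-7 - 8*-9)=23, (8*-10 - 29*-7)=123, (29*6 - 33*-10)=504, (33*22 - -29*6)=900, (-29*-6 - 0*22)=174; twice the area = |1766| = 1766; area = 883; answer 883
Step 3: U2 = 883; threaded value p + q = 884; c = 12683; 12683 = 11 * 1153; sigma = (1 + 11) * (1 + 1153) = 12 * 1154 = 13848; answer 13848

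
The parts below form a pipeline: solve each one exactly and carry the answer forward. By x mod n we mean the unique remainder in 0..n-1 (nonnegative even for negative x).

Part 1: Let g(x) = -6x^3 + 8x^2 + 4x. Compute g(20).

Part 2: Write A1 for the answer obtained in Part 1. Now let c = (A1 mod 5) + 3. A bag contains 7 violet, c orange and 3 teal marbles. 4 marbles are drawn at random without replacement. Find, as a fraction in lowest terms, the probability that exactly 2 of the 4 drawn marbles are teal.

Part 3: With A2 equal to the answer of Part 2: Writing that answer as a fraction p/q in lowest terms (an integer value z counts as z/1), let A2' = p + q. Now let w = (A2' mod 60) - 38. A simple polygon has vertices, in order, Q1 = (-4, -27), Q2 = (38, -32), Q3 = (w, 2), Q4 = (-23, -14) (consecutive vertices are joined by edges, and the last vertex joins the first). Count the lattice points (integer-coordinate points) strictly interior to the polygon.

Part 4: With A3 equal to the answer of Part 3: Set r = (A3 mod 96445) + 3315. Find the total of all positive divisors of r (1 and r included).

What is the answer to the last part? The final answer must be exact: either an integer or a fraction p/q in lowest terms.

Part 1: -6*(20)^3 + 8*(20)^2 + 4*(20)^1 = (-48000) + (3200) + (80) = -44720; answer -44720
Part 2: A1 = -44720; c = 3; total draws C(13,4) = 715; favorable C(3,2)*C(10,2) = 135; P = 27/143; answer 27/143
Part 3: A2 = 27/143; threaded value p + q = 170; w = 12; cross terms: (-4*-32 - 38*-27)=1154, (38*2 - 12*-32)=460, (12*-14 - -23*2)=-122, (-23*-27 - -4*-14)=565; twice the area = |2057| = 2057; area = 2057/2; boundary points = 1 + 2 + 1 + 1 = 5; strictly interior points = area - boundary/2 + 1 = 1027; answer 1027
Part 4: A3 = 1027; r = 4342; 4342 = 2 * 13 * 167; sigma = (1 + 2) * (1 + 13) * (1 + 167) = 3 * 14 * 168 = 7056; answer 7056

7056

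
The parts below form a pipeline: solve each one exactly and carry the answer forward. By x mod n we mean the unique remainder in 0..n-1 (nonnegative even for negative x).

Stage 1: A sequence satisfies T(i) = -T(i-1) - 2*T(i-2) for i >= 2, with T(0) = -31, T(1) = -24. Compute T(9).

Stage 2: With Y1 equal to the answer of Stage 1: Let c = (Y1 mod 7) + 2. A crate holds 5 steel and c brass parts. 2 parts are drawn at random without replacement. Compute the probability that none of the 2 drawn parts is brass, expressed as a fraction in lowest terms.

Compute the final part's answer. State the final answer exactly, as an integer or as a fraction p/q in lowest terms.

5/39

Stage 1: T(2) = -1*(-24) - 2*(-31) = 86; iterating: T(2)=86, T(3)=-38, T(4)=-134, T(5)=210, T(6)=58, T(7)=-478, T(8)=362, T(9)=594; answer 594
Stage 2: Y1 = 594; c = 8; total draws C(13,2) = 78; favorable C(5,2) = 10; P = 5/39; answer 5/39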